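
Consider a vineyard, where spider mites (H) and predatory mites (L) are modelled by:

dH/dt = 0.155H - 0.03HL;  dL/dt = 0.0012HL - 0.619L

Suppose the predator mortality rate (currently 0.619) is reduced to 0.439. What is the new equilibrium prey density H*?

At the interior fixed point, setting dL/dt = 0 with L > 0 fixes H* = (predator death rate)/(HL coefficient) — independent of the other coefficients.
With the change, H* = 0.439/0.0012 = 366; it falls from 516.

H* ≈ 366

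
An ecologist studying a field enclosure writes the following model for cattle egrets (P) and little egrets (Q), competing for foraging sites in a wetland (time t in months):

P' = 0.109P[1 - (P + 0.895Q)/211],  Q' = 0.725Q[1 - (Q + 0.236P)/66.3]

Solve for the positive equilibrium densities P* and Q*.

P* ≈ 192, Q* ≈ 20.9

Setting both brackets to zero gives the nullclines P + 0.895Q = 211 and 0.236P + Q = 66.3.
Substituting Q = 66.3 - 0.236P into the first: P(1 - 0.895·0.236) = 211 - 0.895·66.3.
So P* = 152/0.789 = 192, and then Q* = 66.3 - 0.236·192 = 20.9.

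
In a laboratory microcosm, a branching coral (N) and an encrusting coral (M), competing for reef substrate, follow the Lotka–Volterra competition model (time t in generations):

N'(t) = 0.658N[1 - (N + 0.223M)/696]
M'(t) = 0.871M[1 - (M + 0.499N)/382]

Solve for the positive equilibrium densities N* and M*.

N* ≈ 687, M* ≈ 39

Setting both brackets to zero gives the nullclines N + 0.223M = 696 and 0.499N + M = 382.
Substituting M = 382 - 0.499N into the first: N(1 - 0.223·0.499) = 696 - 0.223·382.
So N* = 611/0.889 = 687, and then M* = 382 - 0.499·687 = 39.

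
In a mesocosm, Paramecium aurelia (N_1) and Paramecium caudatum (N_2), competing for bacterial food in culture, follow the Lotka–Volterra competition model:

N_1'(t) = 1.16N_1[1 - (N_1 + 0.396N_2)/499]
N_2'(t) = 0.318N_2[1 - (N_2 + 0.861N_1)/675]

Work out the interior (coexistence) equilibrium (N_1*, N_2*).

Setting both brackets to zero gives the nullclines N_1 + 0.396N_2 = 499 and 0.861N_1 + N_2 = 675.
Substituting N_2 = 675 - 0.861N_1 into the first: N_1(1 - 0.396·0.861) = 499 - 0.396·675.
So N_1* = 232/0.659 = 352, and then N_2* = 675 - 0.861·352 = 372.

N_1* ≈ 352, N_2* ≈ 372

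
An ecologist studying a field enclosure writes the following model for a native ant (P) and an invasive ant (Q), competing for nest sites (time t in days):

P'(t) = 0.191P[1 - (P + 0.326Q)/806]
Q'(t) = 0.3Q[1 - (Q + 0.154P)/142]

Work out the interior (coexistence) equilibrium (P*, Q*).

Setting both brackets to zero gives the nullclines P + 0.326Q = 806 and 0.154P + Q = 142.
Substituting Q = 142 - 0.154P into the first: P(1 - 0.326·0.154) = 806 - 0.326·142.
So P* = 760/0.95 = 800, and then Q* = 142 - 0.154·800 = 18.8.

P* ≈ 800, Q* ≈ 18.8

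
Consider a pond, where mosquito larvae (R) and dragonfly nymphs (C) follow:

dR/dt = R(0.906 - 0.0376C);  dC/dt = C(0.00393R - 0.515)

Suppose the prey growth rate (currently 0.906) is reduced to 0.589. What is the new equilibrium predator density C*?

C* ≈ 15.7

At the interior fixed point, setting dR/dt = 0 with R > 0 fixes C* = (prey growth rate)/(RC coefficient) — independent of the other coefficients.
With the change, C* = 0.589/0.0376 = 15.7; it falls from 24.1.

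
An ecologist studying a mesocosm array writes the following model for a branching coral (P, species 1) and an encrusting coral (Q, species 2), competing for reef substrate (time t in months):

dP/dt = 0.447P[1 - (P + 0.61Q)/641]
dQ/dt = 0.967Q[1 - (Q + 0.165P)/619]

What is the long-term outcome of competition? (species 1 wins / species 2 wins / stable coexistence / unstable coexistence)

Compare the nullcline intercepts: K1/α12 = 641/0.61 = 1050 > K2 = 619; K2/α21 = 619/0.165 = 3750 > K1 = 641.
Since both inequalities hold, each species can invade when rare, so the interior equilibrium is stable.

stable coexistence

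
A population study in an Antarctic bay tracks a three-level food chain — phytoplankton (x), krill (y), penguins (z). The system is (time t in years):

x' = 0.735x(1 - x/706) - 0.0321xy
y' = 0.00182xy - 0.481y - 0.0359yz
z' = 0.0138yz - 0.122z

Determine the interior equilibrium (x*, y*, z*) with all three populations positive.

From dz/dt = 0: 0.0138y* = 0.122, so y* = 8.84.
From dx/dt = 0: 0.735(1 - x*/706) = 0.0321·8.84, giving x* = 706·(1 - 0.386) = 433.
From dy/dt = 0: 0.00182·433 - 0.481 = 0.0359z*, so z* = 0.308/0.0359 = 8.57.

x* ≈ 433, y* ≈ 8.84, z* ≈ 8.57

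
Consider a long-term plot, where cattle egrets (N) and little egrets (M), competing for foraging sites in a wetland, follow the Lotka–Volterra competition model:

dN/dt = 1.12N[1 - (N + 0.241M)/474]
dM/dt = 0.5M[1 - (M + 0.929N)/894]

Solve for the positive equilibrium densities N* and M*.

N* ≈ 333, M* ≈ 585

Setting both brackets to zero gives the nullclines N + 0.241M = 474 and 0.929N + M = 894.
Substituting M = 894 - 0.929N into the first: N(1 - 0.241·0.929) = 474 - 0.241·894.
So N* = 259/0.776 = 333, and then M* = 894 - 0.929·333 = 585.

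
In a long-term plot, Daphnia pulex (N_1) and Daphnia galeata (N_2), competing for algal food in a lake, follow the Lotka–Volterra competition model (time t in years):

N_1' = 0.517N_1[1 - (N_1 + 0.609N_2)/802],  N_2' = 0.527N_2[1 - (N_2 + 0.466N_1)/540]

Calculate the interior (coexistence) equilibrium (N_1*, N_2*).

Setting both brackets to zero gives the nullclines N_1 + 0.609N_2 = 802 and 0.466N_1 + N_2 = 540.
Substituting N_2 = 540 - 0.466N_1 into the first: N_1(1 - 0.609·0.466) = 802 - 0.609·540.
So N_1* = 473/0.716 = 661, and then N_2* = 540 - 0.466·661 = 232.

N_1* ≈ 661, N_2* ≈ 232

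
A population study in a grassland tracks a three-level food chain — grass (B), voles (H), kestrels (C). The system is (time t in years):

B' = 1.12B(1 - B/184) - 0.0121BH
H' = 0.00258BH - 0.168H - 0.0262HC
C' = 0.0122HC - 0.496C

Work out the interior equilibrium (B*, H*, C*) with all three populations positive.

From dC/dt = 0: 0.0122H* = 0.496, so H* = 40.7.
From dB/dt = 0: 1.12(1 - B*/184) = 0.0121·40.7, giving B* = 184·(1 - 0.439) = 103.
From dH/dt = 0: 0.00258·103 - 0.168 = 0.0262C*, so C* = 0.0982/0.0262 = 3.75.

B* ≈ 103, H* ≈ 40.7, C* ≈ 3.75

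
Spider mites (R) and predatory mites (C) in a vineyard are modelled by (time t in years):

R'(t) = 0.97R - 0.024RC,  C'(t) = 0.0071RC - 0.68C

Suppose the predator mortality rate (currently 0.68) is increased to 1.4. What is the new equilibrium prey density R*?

R* ≈ 197

At the interior fixed point, setting dC/dt = 0 with C > 0 fixes R* = (predator death rate)/(RC coefficient) — independent of the other coefficients.
With the change, R* = 1.4/0.0071 = 197; it rises from 95.8.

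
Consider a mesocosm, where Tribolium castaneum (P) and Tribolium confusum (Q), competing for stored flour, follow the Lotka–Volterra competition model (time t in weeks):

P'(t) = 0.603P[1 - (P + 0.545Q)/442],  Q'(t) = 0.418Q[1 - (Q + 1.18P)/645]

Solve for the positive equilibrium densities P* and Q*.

P* ≈ 254, Q* ≈ 346

Setting both brackets to zero gives the nullclines P + 0.545Q = 442 and 1.18P + Q = 645.
Substituting Q = 645 - 1.18P into the first: P(1 - 0.545·1.18) = 442 - 0.545·645.
So P* = 90.5/0.357 = 254, and then Q* = 645 - 1.18·254 = 346.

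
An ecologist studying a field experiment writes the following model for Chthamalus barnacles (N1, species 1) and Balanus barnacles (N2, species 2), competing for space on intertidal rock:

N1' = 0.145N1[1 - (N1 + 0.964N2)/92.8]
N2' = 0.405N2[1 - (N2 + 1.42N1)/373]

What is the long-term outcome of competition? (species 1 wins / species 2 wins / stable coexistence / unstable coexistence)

species 2 excludes species 1

Compare the nullcline intercepts: K1/α12 = 92.8/0.964 = 96.3 < K2 = 373; K2/α21 = 373/1.42 = 263 > K1 = 92.8.
Since the inequalities point opposite ways, species 2 can invade but species 1 cannot.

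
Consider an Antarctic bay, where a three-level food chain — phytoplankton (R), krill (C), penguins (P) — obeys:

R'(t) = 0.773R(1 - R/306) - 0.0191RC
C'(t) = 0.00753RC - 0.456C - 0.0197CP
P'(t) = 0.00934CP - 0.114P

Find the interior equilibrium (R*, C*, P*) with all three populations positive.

R* ≈ 214, C* ≈ 12.2, P* ≈ 58.5

From dP/dt = 0: 0.00934C* = 0.114, so C* = 12.2.
From dR/dt = 0: 0.773(1 - R*/306) = 0.0191·12.2, giving R* = 306·(1 - 0.302) = 214.
From dC/dt = 0: 0.00753·214 - 0.456 = 0.0197P*, so P* = 1.15/0.0197 = 58.5.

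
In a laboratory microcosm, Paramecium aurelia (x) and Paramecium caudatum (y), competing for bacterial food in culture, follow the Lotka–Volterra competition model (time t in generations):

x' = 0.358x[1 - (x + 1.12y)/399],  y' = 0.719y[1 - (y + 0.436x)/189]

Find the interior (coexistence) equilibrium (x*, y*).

x* ≈ 366, y* ≈ 29.4

Setting both brackets to zero gives the nullclines x + 1.12y = 399 and 0.436x + y = 189.
Substituting y = 189 - 0.436x into the first: x(1 - 1.12·0.436) = 399 - 1.12·189.
So x* = 187/0.512 = 366, and then y* = 189 - 0.436·366 = 29.4.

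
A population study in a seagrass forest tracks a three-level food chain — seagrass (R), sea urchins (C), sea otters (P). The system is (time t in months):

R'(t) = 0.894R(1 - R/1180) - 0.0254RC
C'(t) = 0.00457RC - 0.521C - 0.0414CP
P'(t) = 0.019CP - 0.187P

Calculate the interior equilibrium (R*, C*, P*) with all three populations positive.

R* ≈ 850, C* ≈ 9.84, P* ≈ 81.2

From dP/dt = 0: 0.019C* = 0.187, so C* = 9.84.
From dR/dt = 0: 0.894(1 - R*/1180) = 0.0254·9.84, giving R* = 1180·(1 - 0.28) = 850.
From dC/dt = 0: 0.00457·850 - 0.521 = 0.0414P*, so P* = 3.36/0.0414 = 81.2.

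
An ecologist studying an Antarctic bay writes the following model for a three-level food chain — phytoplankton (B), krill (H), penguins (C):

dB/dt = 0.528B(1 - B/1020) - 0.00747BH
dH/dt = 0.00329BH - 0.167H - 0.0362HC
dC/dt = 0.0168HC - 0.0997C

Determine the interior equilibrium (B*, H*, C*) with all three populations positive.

B* ≈ 934, H* ≈ 5.93, C* ≈ 80.3

From dC/dt = 0: 0.0168H* = 0.0997, so H* = 5.93.
From dB/dt = 0: 0.528(1 - B*/1020) = 0.00747·5.93, giving B* = 1020·(1 - 0.084) = 934.
From dH/dt = 0: 0.00329·934 - 0.167 = 0.0362C*, so C* = 2.91/0.0362 = 80.3.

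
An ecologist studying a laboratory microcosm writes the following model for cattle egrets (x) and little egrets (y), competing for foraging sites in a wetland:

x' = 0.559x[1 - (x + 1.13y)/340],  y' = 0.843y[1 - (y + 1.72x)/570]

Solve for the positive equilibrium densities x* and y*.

x* ≈ 322, y* ≈ 15.7

Setting both brackets to zero gives the nullclines x + 1.13y = 340 and 1.72x + y = 570.
Substituting y = 570 - 1.72x into the first: x(1 - 1.13·1.72) = 340 - 1.13·570.
So x* = -304/-0.944 = 322, and then y* = 570 - 1.72·322 = 15.7.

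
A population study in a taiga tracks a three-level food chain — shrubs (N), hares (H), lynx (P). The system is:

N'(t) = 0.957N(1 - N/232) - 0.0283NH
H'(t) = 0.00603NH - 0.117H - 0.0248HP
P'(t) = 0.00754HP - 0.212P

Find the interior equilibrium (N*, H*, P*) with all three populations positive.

N* ≈ 39.1, H* ≈ 28.1, P* ≈ 4.79

From dP/dt = 0: 0.00754H* = 0.212, so H* = 28.1.
From dN/dt = 0: 0.957(1 - N*/232) = 0.0283·28.1, giving N* = 232·(1 - 0.831) = 39.1.
From dH/dt = 0: 0.00603·39.1 - 0.117 = 0.0248P*, so P* = 0.119/0.0248 = 4.79.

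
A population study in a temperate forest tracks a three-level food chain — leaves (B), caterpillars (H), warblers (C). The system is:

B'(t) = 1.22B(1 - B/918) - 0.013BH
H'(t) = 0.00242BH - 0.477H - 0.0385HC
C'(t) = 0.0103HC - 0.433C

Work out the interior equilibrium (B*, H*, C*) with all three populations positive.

B* ≈ 507, H* ≈ 42, C* ≈ 19.5

From dC/dt = 0: 0.0103H* = 0.433, so H* = 42.
From dB/dt = 0: 1.22(1 - B*/918) = 0.013·42, giving B* = 918·(1 - 0.448) = 507.
From dH/dt = 0: 0.00242·507 - 0.477 = 0.0385C*, so C* = 0.749/0.0385 = 19.5.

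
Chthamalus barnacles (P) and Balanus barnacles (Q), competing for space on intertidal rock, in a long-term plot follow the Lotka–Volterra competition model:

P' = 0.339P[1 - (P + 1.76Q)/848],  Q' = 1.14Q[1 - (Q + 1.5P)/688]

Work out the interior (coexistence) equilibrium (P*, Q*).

Setting both brackets to zero gives the nullclines P + 1.76Q = 848 and 1.5P + Q = 688.
Substituting Q = 688 - 1.5P into the first: P(1 - 1.76·1.5) = 848 - 1.76·688.
So P* = -363/-1.64 = 221, and then Q* = 688 - 1.5·221 = 356.

P* ≈ 221, Q* ≈ 356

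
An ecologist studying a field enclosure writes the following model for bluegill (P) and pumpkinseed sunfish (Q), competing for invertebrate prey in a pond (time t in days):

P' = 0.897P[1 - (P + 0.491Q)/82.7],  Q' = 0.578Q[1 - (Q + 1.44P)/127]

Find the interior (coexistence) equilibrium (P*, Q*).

P* ≈ 69.4, Q* ≈ 27

Setting both brackets to zero gives the nullclines P + 0.491Q = 82.7 and 1.44P + Q = 127.
Substituting Q = 127 - 1.44P into the first: P(1 - 0.491·1.44) = 82.7 - 0.491·127.
So P* = 20.3/0.293 = 69.4, and then Q* = 127 - 1.44·69.4 = 27.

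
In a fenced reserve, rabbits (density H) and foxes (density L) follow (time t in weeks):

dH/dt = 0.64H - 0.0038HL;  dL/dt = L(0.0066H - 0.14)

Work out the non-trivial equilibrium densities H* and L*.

H* ≈ 21.2, L* ≈ 168

Set dL/dt = 0 with L > 0: 0.0066H - 0.14 = 0, so H* = 0.14/0.0066 = 21.2.
Set dH/dt = 0 with H > 0: 0.64 - 0.0038L = 0, so L* = 0.64/0.0038 = 168.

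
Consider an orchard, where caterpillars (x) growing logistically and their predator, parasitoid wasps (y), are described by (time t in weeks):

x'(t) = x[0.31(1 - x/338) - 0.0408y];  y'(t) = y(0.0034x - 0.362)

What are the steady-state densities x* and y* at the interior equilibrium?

From dy/dt = 0 with y > 0: 0.0034x* = 0.362, so x* = 106.
Substitute into dx/dt = 0: 0.31(1 - 106/338) = 0.0408y*.
The bracket is 0.685, giving y* = 0.212/0.0408 = 5.2.

x* ≈ 106, y* ≈ 5.2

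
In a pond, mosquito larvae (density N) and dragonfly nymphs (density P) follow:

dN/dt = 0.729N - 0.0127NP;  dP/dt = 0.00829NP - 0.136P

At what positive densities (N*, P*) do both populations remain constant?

N* ≈ 16.4, P* ≈ 57.4

Set dP/dt = 0 with P > 0: 0.00829N - 0.136 = 0, so N* = 0.136/0.00829 = 16.4.
Set dN/dt = 0 with N > 0: 0.729 - 0.0127P = 0, so P* = 0.729/0.0127 = 57.4.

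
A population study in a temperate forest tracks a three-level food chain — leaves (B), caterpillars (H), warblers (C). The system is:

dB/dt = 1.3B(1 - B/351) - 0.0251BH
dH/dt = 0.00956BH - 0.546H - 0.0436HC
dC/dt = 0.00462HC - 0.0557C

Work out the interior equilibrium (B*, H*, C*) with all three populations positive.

B* ≈ 269, H* ≈ 12.1, C* ≈ 46.5

From dC/dt = 0: 0.00462H* = 0.0557, so H* = 12.1.
From dB/dt = 0: 1.3(1 - B*/351) = 0.0251·12.1, giving B* = 351·(1 - 0.233) = 269.
From dH/dt = 0: 0.00956·269 - 0.546 = 0.0436C*, so C* = 2.03/0.0436 = 46.5.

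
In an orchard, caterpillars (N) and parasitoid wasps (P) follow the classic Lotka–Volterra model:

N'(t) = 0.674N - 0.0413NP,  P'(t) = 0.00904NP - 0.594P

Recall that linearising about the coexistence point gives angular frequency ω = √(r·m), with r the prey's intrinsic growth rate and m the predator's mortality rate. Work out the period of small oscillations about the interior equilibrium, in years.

T ≈ 9.93 years

Here r = 0.674 and m = 0.594, so r·m = 0.4.
ω = √0.4 = 0.633 per year, hence T = 2π/ω ≈ 9.93 years.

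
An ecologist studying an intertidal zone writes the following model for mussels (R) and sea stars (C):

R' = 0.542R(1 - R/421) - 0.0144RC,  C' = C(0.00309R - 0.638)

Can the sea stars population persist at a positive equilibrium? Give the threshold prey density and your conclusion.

The predator equation gives dC/dt > 0 only when R > 0.638/0.00309 = 206.
Without the predator, R → K = 421. Since 421 > 206, the predator can invade and persist.

Threshold R = 206; K > 206, so yes, the predator persists.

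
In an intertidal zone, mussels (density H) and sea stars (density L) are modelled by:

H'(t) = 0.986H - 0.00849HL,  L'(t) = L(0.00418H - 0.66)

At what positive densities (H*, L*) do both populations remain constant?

Set dL/dt = 0 with L > 0: 0.00418H - 0.66 = 0, so H* = 0.66/0.00418 = 158.
Set dH/dt = 0 with H > 0: 0.986 - 0.00849L = 0, so L* = 0.986/0.00849 = 116.

H* ≈ 158, L* ≈ 116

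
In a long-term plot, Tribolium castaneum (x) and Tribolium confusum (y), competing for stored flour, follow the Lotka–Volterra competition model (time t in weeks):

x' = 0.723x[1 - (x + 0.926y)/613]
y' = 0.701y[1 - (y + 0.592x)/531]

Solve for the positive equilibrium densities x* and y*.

x* ≈ 268, y* ≈ 372

Setting both brackets to zero gives the nullclines x + 0.926y = 613 and 0.592x + y = 531.
Substituting y = 531 - 0.592x into the first: x(1 - 0.926·0.592) = 613 - 0.926·531.
So x* = 121/0.452 = 268, and then y* = 531 - 0.592·268 = 372.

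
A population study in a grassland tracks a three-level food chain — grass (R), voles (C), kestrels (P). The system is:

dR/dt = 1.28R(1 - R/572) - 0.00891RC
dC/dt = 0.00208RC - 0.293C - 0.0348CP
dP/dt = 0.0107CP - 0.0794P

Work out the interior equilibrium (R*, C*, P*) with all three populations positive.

From dP/dt = 0: 0.0107C* = 0.0794, so C* = 7.42.
From dR/dt = 0: 1.28(1 - R*/572) = 0.00891·7.42, giving R* = 572·(1 - 0.0517) = 542.
From dC/dt = 0: 0.00208·542 - 0.293 = 0.0348P*, so P* = 0.835/0.0348 = 24.

R* ≈ 542, C* ≈ 7.42, P* ≈ 24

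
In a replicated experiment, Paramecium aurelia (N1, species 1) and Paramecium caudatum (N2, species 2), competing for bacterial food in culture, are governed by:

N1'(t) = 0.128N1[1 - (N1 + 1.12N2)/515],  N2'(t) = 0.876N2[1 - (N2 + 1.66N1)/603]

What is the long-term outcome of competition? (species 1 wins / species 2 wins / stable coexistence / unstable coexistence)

Compare the nullcline intercepts: K1/α12 = 515/1.12 = 460 < K2 = 603; K2/α21 = 603/1.66 = 363 < K1 = 515.
Since both are reversed, neither can invade when rare; the interior point is a saddle.

unstable coexistence (outcome depends on initial conditions)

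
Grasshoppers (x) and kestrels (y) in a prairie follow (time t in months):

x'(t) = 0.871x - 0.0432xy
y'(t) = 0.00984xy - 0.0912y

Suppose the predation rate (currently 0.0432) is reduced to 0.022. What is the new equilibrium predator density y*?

y* ≈ 39.6

At the interior fixed point, setting dx/dt = 0 with x > 0 fixes y* = (prey growth rate)/(xy coefficient) — independent of the other coefficients.
With the change, y* = 0.871/0.022 = 39.6; it rises from 20.2.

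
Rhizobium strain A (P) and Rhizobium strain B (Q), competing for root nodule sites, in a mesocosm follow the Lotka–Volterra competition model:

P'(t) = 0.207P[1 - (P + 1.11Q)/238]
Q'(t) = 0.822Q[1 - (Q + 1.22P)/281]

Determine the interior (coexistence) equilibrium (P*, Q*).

P* ≈ 209, Q* ≈ 26.4

Setting both brackets to zero gives the nullclines P + 1.11Q = 238 and 1.22P + Q = 281.
Substituting Q = 281 - 1.22P into the first: P(1 - 1.11·1.22) = 238 - 1.11·281.
So P* = -73.9/-0.354 = 209, and then Q* = 281 - 1.22·209 = 26.4.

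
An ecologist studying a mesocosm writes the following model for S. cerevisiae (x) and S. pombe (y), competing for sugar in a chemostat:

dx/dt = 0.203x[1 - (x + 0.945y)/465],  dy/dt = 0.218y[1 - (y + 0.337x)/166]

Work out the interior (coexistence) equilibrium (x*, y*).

x* ≈ 452, y* ≈ 13.6

Setting both brackets to zero gives the nullclines x + 0.945y = 465 and 0.337x + y = 166.
Substituting y = 166 - 0.337x into the first: x(1 - 0.945·0.337) = 465 - 0.945·166.
So x* = 308/0.682 = 452, and then y* = 166 - 0.337·452 = 13.6.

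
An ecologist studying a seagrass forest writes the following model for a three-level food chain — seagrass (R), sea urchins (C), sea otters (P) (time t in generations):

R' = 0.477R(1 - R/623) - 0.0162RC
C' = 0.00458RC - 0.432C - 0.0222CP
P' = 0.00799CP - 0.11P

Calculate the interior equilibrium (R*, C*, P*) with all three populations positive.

R* ≈ 332, C* ≈ 13.8, P* ≈ 49

From dP/dt = 0: 0.00799C* = 0.11, so C* = 13.8.
From dR/dt = 0: 0.477(1 - R*/623) = 0.0162·13.8, giving R* = 623·(1 - 0.468) = 332.
From dC/dt = 0: 0.00458·332 - 0.432 = 0.0222P*, so P* = 1.09/0.0222 = 49.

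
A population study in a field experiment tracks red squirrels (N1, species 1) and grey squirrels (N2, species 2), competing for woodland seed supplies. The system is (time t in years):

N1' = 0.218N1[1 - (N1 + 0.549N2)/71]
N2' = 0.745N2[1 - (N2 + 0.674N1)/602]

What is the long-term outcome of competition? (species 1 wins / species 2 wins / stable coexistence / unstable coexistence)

Compare the nullcline intercepts: K1/α12 = 71/0.549 = 129 < K2 = 602; K2/α21 = 602/0.674 = 893 > K1 = 71.
Since the inequalities point opposite ways, species 2 can invade but species 1 cannot.

species 2 excludes species 1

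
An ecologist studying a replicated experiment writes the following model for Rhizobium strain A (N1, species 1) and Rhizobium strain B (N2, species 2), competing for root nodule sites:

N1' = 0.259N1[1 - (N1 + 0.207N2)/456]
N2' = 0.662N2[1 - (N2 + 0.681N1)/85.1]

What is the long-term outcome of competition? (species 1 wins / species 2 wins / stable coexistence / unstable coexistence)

species 1 excludes species 2

Compare the nullcline intercepts: K1/α12 = 456/0.207 = 2200 > K2 = 85.1; K2/α21 = 85.1/0.681 = 125 < K1 = 456.
Since the inequalities point opposite ways, species 1 can invade but species 2 cannot.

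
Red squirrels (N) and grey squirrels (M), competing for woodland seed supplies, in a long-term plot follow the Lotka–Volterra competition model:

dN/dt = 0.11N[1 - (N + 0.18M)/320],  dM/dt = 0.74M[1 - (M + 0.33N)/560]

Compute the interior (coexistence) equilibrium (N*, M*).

Setting both brackets to zero gives the nullclines N + 0.18M = 320 and 0.33N + M = 560.
Substituting M = 560 - 0.33N into the first: N(1 - 0.18·0.33) = 320 - 0.18·560.
So N* = 219/0.941 = 233, and then M* = 560 - 0.33·233 = 483.

N* ≈ 233, M* ≈ 483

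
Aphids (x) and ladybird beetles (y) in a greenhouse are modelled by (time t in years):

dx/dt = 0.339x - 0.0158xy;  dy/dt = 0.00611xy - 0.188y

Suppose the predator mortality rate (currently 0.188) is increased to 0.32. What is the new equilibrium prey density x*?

x* ≈ 52.4

At the interior fixed point, setting dy/dt = 0 with y > 0 fixes x* = (predator death rate)/(xy coefficient) — independent of the other coefficients.
With the change, x* = 0.32/0.00611 = 52.4; it rises from 30.8.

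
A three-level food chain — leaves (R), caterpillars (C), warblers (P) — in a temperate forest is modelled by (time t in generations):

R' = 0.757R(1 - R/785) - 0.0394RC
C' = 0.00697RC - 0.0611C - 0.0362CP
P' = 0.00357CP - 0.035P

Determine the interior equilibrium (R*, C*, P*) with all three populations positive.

From dP/dt = 0: 0.00357C* = 0.035, so C* = 9.8.
From dR/dt = 0: 0.757(1 - R*/785) = 0.0394·9.8, giving R* = 785·(1 - 0.51) = 384.
From dC/dt = 0: 0.00697·384 - 0.0611 = 0.0362P*, so P* = 2.62/0.0362 = 72.3.

R* ≈ 384, C* ≈ 9.8, P* ≈ 72.3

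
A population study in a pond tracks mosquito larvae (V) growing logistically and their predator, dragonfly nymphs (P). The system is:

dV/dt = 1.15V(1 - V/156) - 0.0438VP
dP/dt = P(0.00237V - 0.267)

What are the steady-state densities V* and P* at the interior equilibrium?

V* ≈ 113, P* ≈ 7.29

From dP/dt = 0 with P > 0: 0.00237V* = 0.267, so V* = 113.
Substitute into dV/dt = 0: 1.15(1 - 113/156) = 0.0438P*.
The bracket is 0.278, giving P* = 0.32/0.0438 = 7.29.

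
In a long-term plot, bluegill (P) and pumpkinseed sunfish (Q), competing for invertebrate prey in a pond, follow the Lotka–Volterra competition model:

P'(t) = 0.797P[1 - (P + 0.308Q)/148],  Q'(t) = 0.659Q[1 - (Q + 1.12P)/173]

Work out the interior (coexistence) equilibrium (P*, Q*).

P* ≈ 145, Q* ≈ 11.1

Setting both brackets to zero gives the nullclines P + 0.308Q = 148 and 1.12P + Q = 173.
Substituting Q = 173 - 1.12P into the first: P(1 - 0.308·1.12) = 148 - 0.308·173.
So P* = 94.7/0.655 = 145, and then Q* = 173 - 1.12·145 = 11.1.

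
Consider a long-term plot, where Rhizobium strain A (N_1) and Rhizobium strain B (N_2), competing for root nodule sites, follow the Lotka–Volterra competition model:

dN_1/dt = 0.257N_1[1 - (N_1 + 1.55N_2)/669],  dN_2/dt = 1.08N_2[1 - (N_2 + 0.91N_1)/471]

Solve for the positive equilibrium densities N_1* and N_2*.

Setting both brackets to zero gives the nullclines N_1 + 1.55N_2 = 669 and 0.91N_1 + N_2 = 471.
Substituting N_2 = 471 - 0.91N_1 into the first: N_1(1 - 1.55·0.91) = 669 - 1.55·471.
So N_1* = -61.1/-0.411 = 149, and then N_2* = 471 - 0.91·149 = 336.

N_1* ≈ 149, N_2* ≈ 336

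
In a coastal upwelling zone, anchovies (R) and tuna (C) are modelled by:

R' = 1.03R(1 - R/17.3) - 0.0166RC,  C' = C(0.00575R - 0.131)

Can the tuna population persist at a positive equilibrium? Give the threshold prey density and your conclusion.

The predator equation gives dC/dt > 0 only when R > 0.131/0.00575 = 22.8.
Without the predator, R → K = 17.3. Since 17.3 < 22.8, the predator cannot invade.

Threshold R = 22.8; K < 22.8, so no, the predator goes extinct.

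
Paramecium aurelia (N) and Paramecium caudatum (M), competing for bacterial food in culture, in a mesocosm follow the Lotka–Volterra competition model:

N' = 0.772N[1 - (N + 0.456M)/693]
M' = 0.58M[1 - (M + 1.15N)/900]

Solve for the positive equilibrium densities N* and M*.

Setting both brackets to zero gives the nullclines N + 0.456M = 693 and 1.15N + M = 900.
Substituting M = 900 - 1.15N into the first: N(1 - 0.456·1.15) = 693 - 0.456·900.
So N* = 283/0.476 = 594, and then M* = 900 - 1.15·594 = 217.

N* ≈ 594, M* ≈ 217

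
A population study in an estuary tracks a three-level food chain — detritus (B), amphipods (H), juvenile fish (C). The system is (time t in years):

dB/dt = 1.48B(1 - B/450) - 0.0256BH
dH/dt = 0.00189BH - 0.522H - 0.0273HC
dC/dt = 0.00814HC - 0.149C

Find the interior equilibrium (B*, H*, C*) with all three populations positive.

From dC/dt = 0: 0.00814H* = 0.149, so H* = 18.3.
From dB/dt = 0: 1.48(1 - B*/450) = 0.0256·18.3, giving B* = 450·(1 - 0.317) = 308.
From dH/dt = 0: 0.00189·308 - 0.522 = 0.0273C*, so C* = 0.0592/0.0273 = 2.17.

B* ≈ 308, H* ≈ 18.3, C* ≈ 2.17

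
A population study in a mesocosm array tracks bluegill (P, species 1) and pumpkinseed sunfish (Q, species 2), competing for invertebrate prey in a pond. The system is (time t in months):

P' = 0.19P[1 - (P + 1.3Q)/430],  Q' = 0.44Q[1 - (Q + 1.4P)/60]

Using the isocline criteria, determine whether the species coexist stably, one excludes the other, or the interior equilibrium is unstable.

species 1 excludes species 2

Compare the nullcline intercepts: K1/α12 = 430/1.3 = 331 > K2 = 60; K2/α21 = 60/1.4 = 42.9 < K1 = 430.
Since the inequalities point opposite ways, species 1 can invade but species 2 cannot.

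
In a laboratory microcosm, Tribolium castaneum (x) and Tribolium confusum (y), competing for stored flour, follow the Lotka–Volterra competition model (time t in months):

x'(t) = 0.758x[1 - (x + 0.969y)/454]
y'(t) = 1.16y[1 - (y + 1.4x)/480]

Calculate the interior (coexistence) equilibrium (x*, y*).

x* ≈ 31.2, y* ≈ 436

Setting both brackets to zero gives the nullclines x + 0.969y = 454 and 1.4x + y = 480.
Substituting y = 480 - 1.4x into the first: x(1 - 0.969·1.4) = 454 - 0.969·480.
So x* = -11.1/-0.357 = 31.2, and then y* = 480 - 1.4·31.2 = 436.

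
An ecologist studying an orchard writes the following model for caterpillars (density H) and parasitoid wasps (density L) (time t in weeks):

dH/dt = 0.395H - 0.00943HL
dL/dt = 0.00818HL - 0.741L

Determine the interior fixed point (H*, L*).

H* ≈ 90.6, L* ≈ 41.9

Set dL/dt = 0 with L > 0: 0.00818H - 0.741 = 0, so H* = 0.741/0.00818 = 90.6.
Set dH/dt = 0 with H > 0: 0.395 - 0.00943L = 0, so L* = 0.395/0.00943 = 41.9.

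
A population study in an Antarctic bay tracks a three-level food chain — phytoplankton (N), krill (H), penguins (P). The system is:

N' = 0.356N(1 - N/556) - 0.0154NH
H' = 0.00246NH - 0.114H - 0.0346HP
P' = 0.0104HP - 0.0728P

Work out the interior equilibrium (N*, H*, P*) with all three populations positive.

N* ≈ 388, H* ≈ 7, P* ≈ 24.3

From dP/dt = 0: 0.0104H* = 0.0728, so H* = 7.
From dN/dt = 0: 0.356(1 - N*/556) = 0.0154·7, giving N* = 556·(1 - 0.303) = 388.
From dH/dt = 0: 0.00246·388 - 0.114 = 0.0346P*, so P* = 0.84/0.0346 = 24.3.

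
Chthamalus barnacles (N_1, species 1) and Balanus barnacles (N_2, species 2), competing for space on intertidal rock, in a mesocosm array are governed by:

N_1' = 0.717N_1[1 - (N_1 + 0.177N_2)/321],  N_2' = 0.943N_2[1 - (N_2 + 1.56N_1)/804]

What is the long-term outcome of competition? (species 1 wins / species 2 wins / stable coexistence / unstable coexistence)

Compare the nullcline intercepts: K1/α12 = 321/0.177 = 1810 > K2 = 804; K2/α21 = 804/1.56 = 515 > K1 = 321.
Since both inequalities hold, each species can invade when rare, so the interior equilibrium is stable.

stable coexistence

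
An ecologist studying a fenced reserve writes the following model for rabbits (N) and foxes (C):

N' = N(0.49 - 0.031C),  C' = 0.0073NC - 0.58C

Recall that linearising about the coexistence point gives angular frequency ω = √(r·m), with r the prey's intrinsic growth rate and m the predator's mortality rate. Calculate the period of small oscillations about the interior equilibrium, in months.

T ≈ 11.8 months

Here r = 0.49 and m = 0.58, so r·m = 0.284.
ω = √0.284 = 0.533 per month, hence T = 2π/ω ≈ 11.8 months.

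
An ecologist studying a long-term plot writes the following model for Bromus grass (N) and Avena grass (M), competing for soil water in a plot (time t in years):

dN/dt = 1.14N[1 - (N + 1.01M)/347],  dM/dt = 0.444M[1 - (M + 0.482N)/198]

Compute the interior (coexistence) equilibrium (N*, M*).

N* ≈ 286, M* ≈ 59.9

Setting both brackets to zero gives the nullclines N + 1.01M = 347 and 0.482N + M = 198.
Substituting M = 198 - 0.482N into the first: N(1 - 1.01·0.482) = 347 - 1.01·198.
So N* = 147/0.513 = 286, and then M* = 198 - 0.482·286 = 59.9.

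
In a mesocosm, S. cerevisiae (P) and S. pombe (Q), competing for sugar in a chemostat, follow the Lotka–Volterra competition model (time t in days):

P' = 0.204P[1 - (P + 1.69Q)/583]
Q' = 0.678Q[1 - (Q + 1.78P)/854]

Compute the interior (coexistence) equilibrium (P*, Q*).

Setting both brackets to zero gives the nullclines P + 1.69Q = 583 and 1.78P + Q = 854.
Substituting Q = 854 - 1.78P into the first: P(1 - 1.69·1.78) = 583 - 1.69·854.
So P* = -860/-2.01 = 428, and then Q* = 854 - 1.78·428 = 91.5.

P* ≈ 428, Q* ≈ 91.5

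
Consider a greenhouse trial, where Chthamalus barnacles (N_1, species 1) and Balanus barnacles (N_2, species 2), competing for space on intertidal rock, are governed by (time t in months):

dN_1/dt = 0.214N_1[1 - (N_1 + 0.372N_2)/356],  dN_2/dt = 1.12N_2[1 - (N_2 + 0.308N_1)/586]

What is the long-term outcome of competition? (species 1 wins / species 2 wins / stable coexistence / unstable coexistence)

stable coexistence

Compare the nullcline intercepts: K1/α12 = 356/0.372 = 957 > K2 = 586; K2/α21 = 586/0.308 = 1900 > K1 = 356.
Since both inequalities hold, each species can invade when rare, so the interior equilibrium is stable.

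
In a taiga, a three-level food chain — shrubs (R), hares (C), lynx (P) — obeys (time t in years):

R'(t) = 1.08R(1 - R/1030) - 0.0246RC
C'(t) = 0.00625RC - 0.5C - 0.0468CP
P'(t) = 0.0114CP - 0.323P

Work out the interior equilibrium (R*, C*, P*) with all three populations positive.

From dP/dt = 0: 0.0114C* = 0.323, so C* = 28.3.
From dR/dt = 0: 1.08(1 - R*/1030) = 0.0246·28.3, giving R* = 1030·(1 - 0.645) = 365.
From dC/dt = 0: 0.00625·365 - 0.5 = 0.0468P*, so P* = 1.78/0.0468 = 38.1.

R* ≈ 365, C* ≈ 28.3, P* ≈ 38.1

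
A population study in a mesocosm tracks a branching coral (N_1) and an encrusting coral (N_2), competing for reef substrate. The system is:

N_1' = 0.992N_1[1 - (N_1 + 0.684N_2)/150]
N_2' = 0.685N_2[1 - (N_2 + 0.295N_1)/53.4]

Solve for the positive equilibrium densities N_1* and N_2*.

N_1* ≈ 142, N_2* ≈ 11.5

Setting both brackets to zero gives the nullclines N_1 + 0.684N_2 = 150 and 0.295N_1 + N_2 = 53.4.
Substituting N_2 = 53.4 - 0.295N_1 into the first: N_1(1 - 0.684·0.295) = 150 - 0.684·53.4.
So N_1* = 113/0.798 = 142, and then N_2* = 53.4 - 0.295·142 = 11.5.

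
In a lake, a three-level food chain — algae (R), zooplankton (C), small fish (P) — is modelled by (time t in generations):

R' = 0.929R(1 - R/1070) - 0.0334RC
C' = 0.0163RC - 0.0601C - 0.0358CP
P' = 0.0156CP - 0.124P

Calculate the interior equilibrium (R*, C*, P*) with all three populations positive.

R* ≈ 764, C* ≈ 7.95, P* ≈ 346

From dP/dt = 0: 0.0156C* = 0.124, so C* = 7.95.
From dR/dt = 0: 0.929(1 - R*/1070) = 0.0334·7.95, giving R* = 1070·(1 - 0.286) = 764.
From dC/dt = 0: 0.0163·764 - 0.0601 = 0.0358P*, so P* = 12.4/0.0358 = 346.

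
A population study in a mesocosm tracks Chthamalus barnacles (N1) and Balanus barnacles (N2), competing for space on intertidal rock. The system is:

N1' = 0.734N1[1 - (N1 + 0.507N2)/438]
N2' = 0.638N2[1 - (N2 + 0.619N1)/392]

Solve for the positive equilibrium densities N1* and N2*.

N1* ≈ 349, N2* ≈ 176

Setting both brackets to zero gives the nullclines N1 + 0.507N2 = 438 and 0.619N1 + N2 = 392.
Substituting N2 = 392 - 0.619N1 into the first: N1(1 - 0.507·0.619) = 438 - 0.507·392.
So N1* = 239/0.686 = 349, and then N2* = 392 - 0.619·349 = 176.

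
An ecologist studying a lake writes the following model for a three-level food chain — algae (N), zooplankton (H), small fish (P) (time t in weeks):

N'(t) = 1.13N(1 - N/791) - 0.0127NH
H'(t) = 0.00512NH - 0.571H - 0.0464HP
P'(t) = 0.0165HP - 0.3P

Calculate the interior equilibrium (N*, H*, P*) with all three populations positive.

From dP/dt = 0: 0.0165H* = 0.3, so H* = 18.2.
From dN/dt = 0: 1.13(1 - N*/791) = 0.0127·18.2, giving N* = 791·(1 - 0.204) = 629.
From dH/dt = 0: 0.00512·629 - 0.571 = 0.0464P*, so P* = 2.65/0.0464 = 57.1.

N* ≈ 629, H* ≈ 18.2, P* ≈ 57.1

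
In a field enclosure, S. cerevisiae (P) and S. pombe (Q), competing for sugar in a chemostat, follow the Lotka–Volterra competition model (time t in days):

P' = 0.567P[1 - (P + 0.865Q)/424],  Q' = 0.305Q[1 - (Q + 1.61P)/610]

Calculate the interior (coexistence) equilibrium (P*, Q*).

Setting both brackets to zero gives the nullclines P + 0.865Q = 424 and 1.61P + Q = 610.
Substituting Q = 610 - 1.61P into the first: P(1 - 0.865·1.61) = 424 - 0.865·610.
So P* = -104/-0.393 = 264, and then Q* = 610 - 1.61·264 = 185.

P* ≈ 264, Q* ≈ 185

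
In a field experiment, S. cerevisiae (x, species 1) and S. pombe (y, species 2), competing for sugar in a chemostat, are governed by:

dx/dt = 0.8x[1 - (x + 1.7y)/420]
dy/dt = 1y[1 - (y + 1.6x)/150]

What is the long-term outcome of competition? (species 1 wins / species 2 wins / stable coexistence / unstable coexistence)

Compare the nullcline intercepts: K1/α12 = 420/1.7 = 247 > K2 = 150; K2/α21 = 150/1.6 = 93.8 < K1 = 420.
Since the inequalities point opposite ways, species 1 can invade but species 2 cannot.

species 1 excludes species 2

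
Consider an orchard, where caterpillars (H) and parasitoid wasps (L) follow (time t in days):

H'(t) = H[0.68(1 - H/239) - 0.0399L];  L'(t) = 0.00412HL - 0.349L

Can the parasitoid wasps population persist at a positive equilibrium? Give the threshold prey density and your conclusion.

The predator equation gives dL/dt > 0 only when H > 0.349/0.00412 = 84.7.
Without the predator, H → K = 239. Since 239 > 84.7, the predator can invade and persist.

Threshold H = 84.7; K > 84.7, so yes, the predator persists.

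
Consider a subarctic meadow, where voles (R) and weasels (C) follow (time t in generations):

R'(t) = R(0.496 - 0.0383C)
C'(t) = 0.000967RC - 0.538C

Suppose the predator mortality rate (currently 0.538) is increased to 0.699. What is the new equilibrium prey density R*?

At the interior fixed point, setting dC/dt = 0 with C > 0 fixes R* = (predator death rate)/(RC coefficient) — independent of the other coefficients.
With the change, R* = 0.699/0.000967 = 723; it rises from 556.

R* ≈ 723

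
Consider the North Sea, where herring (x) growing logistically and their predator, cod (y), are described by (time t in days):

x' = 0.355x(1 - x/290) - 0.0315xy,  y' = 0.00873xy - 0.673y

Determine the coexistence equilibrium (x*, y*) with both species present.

From dy/dt = 0 with y > 0: 0.00873x* = 0.673, so x* = 77.1.
Substitute into dx/dt = 0: 0.355(1 - 77.1/290) = 0.0315y*.
The bracket is 0.734, giving y* = 0.261/0.0315 = 8.27.

x* ≈ 77.1, y* ≈ 8.27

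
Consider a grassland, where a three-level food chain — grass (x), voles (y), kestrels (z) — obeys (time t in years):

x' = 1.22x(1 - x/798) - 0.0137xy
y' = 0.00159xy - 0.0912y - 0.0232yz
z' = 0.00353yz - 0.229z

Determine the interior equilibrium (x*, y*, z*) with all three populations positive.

x* ≈ 217, y* ≈ 64.9, z* ≈ 10.9

From dz/dt = 0: 0.00353y* = 0.229, so y* = 64.9.
From dx/dt = 0: 1.22(1 - x*/798) = 0.0137·64.9, giving x* = 798·(1 - 0.728) = 217.
From dy/dt = 0: 0.00159·217 - 0.0912 = 0.0232z*, so z* = 0.253/0.0232 = 10.9.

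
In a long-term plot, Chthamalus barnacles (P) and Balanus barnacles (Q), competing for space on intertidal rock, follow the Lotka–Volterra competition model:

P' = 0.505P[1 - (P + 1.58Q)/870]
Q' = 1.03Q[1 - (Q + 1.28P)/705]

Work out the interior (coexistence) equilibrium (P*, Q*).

Setting both brackets to zero gives the nullclines P + 1.58Q = 870 and 1.28P + Q = 705.
Substituting Q = 705 - 1.28P into the first: P(1 - 1.58·1.28) = 870 - 1.58·705.
So P* = -244/-1.02 = 239, and then Q* = 705 - 1.28·239 = 400.

P* ≈ 239, Q* ≈ 400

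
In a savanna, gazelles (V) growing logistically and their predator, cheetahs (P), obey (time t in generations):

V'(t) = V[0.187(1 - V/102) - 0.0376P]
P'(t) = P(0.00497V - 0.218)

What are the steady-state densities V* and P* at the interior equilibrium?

V* ≈ 43.9, P* ≈ 2.83

From dP/dt = 0 with P > 0: 0.00497V* = 0.218, so V* = 43.9.
Substitute into dV/dt = 0: 0.187(1 - 43.9/102) = 0.0376P*.
The bracket is 0.57, giving P* = 0.107/0.0376 = 2.83.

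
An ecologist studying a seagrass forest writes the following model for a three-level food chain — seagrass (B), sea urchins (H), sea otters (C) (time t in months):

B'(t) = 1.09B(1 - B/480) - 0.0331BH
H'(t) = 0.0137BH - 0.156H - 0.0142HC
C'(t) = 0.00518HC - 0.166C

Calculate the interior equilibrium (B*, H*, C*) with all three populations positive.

From dC/dt = 0: 0.00518H* = 0.166, so H* = 32.
From dB/dt = 0: 1.09(1 - B*/480) = 0.0331·32, giving B* = 480·(1 - 0.973) = 12.9.
From dH/dt = 0: 0.0137·12.9 - 0.156 = 0.0142C*, so C* = 0.0206/0.0142 = 1.45.

B* ≈ 12.9, H* ≈ 32, C* ≈ 1.45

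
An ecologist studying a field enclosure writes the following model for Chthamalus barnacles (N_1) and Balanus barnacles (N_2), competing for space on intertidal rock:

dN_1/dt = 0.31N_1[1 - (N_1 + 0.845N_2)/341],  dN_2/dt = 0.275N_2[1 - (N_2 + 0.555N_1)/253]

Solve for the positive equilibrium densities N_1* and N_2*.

N_1* ≈ 240, N_2* ≈ 120

Setting both brackets to zero gives the nullclines N_1 + 0.845N_2 = 341 and 0.555N_1 + N_2 = 253.
Substituting N_2 = 253 - 0.555N_1 into the first: N_1(1 - 0.845·0.555) = 341 - 0.845·253.
So N_1* = 127/0.531 = 240, and then N_2* = 253 - 0.555·240 = 120.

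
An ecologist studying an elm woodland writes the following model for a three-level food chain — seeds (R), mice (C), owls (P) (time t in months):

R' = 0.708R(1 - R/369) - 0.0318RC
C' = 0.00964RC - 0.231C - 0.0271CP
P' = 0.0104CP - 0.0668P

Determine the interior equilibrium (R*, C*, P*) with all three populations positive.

R* ≈ 263, C* ≈ 6.42, P* ≈ 84.9

From dP/dt = 0: 0.0104C* = 0.0668, so C* = 6.42.
From dR/dt = 0: 0.708(1 - R*/369) = 0.0318·6.42, giving R* = 369·(1 - 0.288) = 263.
From dC/dt = 0: 0.00964·263 - 0.231 = 0.0271P*, so P* = 2.3/0.0271 = 84.9.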